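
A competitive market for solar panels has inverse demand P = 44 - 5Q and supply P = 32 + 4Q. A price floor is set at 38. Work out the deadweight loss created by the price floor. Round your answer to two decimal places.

0.08

Free-market equilibrium: 44 - 5Q = 32 + 4Q gives Q* = 1.3333, P* = 37.3333.
At the floor price 38, quantity demanded is (44 - 38)/5 = 1.2; demand is the short side, so Q = 1.2 trades at P = 38.
At Q = 1.2 the demand price is 38 and the supply price is 36.8. Deadweight loss is the triangle between the curves from 1.2 to 1.3333: (1/2)(38 - 36.8)(1.3333 - 1.2) = 0.08.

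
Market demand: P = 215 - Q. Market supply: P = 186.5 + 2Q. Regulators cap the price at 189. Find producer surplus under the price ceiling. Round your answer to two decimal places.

Without the control, 215 - Q = 186.5 + 2Q so Q* = 9.5 and P* = 205.5.
At P = 189, sellers supply (189 - 186.5)/2 = 1.25 while buyers want more, so the quantity traded is 1.25 at price 189.
PS is the triangle above supply below 189: (1/2)(1.25)(189 - 186.5) = 1.5625.

1.56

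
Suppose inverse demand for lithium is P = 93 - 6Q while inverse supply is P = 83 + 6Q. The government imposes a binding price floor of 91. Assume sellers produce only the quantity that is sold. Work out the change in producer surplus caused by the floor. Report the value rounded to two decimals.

0.25

Free-market equilibrium: 93 - 6Q = 83 + 6Q gives Q* = 0.8333, P* = 88.
At the floor price 91, quantity demanded is (93 - 91)/6 = 0.3333; demand is the short side, so Q = 0.3333 trades at P = 91.
PS goes from (1/2)(0.8333)(5) = 2.0833 to 2.3333 (computed as (91 - 83)(0.3333) - (1/2)(6)(0.3333)^2), a change of 0.25.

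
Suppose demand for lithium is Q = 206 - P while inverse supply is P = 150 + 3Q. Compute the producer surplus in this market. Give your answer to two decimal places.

294.00

Rewriting demand in inverse form: P = 206 - Q.
Setting demand equal to supply, 56 = 4Q, so Q* = 14 and P* = 192.
PS is the area between P* and the supply curve from 0 to Q*: (1/2)(14)(42) = 294.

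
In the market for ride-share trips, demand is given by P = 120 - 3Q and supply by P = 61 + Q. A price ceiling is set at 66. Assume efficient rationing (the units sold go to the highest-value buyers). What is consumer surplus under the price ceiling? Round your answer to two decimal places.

232.50

Without the control, 120 - 3Q = 61 + Q so Q* = 14.75 and P* = 75.75.
At P = 66, sellers supply (66 - 61)/1 = 5 while buyers want more, so the quantity traded is 5 at price 66.
The demand price at Q = 5 is 105. CS is the trapezoid between demand and 66 over [0, 5]: (1/2)[(120 - 66) + (105 - 66)](5) = 232.5.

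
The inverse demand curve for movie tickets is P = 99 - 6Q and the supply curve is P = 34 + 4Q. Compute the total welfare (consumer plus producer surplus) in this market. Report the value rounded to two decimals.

Equilibrium: 99 - 6Q = 34 + 4Q, so Q* = 6.5 and P* = 60.
Total surplus is the full triangle between the curves from 0 to Q*: (1/2)(6.5)(99 - 34) = 211.25.

211.25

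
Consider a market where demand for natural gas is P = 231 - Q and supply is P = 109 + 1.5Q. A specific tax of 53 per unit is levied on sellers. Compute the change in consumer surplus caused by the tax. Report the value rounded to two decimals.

Pre-tax equilibrium: 231 - Q = 109 + 1.5Q gives Q* = 48.8, P* = 182.2.
With the tax, sellers need 53 more per unit: 231 - Q = 109 + 1.5Q + 53, so Q_t = 27.6. Buyers pay P_b = 203.4; sellers receive P_s = P_b - 53 = 150.4.
Consumers lose the trapezoid between P* and P_b out to Q_t plus the triangle from Q_t to Q*: change in CS = 380.88 - 1190.72 = -809.84.

-809.84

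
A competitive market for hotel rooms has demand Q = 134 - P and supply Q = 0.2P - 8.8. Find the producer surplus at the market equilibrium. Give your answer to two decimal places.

Rewriting demand in inverse form: P = 134 - Q.
Rewriting supply in inverse form: P = 44 + 5Q.
Equilibrium: 134 - Q = 44 + 5Q, so Q* = 15 and P* = 119.
PS is the area between P* and the supply curve from 0 to Q*: (1/2)(15)(75) = 562.5.

562.50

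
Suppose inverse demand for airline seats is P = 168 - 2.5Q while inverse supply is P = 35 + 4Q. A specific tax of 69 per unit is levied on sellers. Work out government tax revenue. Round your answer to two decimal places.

679.38

Without the tax, 168 - 2.5Q = 35 + 4Q so Q* = 20.4615 and P* = 116.8462.
With the tax, sellers need 69 more per unit: 168 - 2.5Q = 35 + 4Q + 69, so Q_t = 9.8462. Buyers pay P_b = 143.3846; sellers receive P_s = P_b - 69 = 74.3846.
Tax revenue = t x Q_t = 69 x 9.8462 = 679.3846.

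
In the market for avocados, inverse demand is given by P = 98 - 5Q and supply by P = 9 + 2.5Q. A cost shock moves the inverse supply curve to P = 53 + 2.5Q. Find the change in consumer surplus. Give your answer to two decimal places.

Initial equilibrium: Q_0 = 11.8667, P_0 = 38.6667; CS_0 = (1/2)(11.8667)(59.3333) = 352.0444, PS_0 = (1/2)(11.8667)(29.6667) = 176.0222.
New equilibrium: 98 - 5Q = 53 + 2.5Q gives Q_1 = 6, P_1 = 68; CS_1 = 90, PS_1 = 45.
Change in consumer surplus = 90 - 352.0444 = -262.0444.

-262.04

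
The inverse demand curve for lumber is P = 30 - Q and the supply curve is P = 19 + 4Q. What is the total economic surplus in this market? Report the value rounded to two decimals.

Set 30 - Q = 19 + 4Q, which gives 11 = 5Q, so Q* = 2.2 and P* = 30 - (2.2) = 27.8.
Total surplus is the full triangle between the curves from 0 to Q*: (1/2)(2.2)(30 - 19) = 12.1.

12.10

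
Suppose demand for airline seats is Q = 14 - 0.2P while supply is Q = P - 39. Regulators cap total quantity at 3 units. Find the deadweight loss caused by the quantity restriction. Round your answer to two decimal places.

14.08

Rewriting demand in inverse form: P = 70 - 5Q.
Rewriting supply in inverse form: P = 39 + Q.
Without the quota, 70 - 5Q = 39 + Q gives Q* = 5.1667.
At Q = 3 the demand price is 70 - 5(3) = 55 and the supply price is 39 + (3) = 42.
DWL = (1/2)(gap between curves at 3) x (Q* - 3) = (1/2)(13)(2.1667) = 14.0833.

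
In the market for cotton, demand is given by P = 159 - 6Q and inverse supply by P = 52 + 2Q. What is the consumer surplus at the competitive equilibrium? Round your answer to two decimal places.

Setting demand equal to supply, 107 = 8Q, so Q* = 13.375 and P* = 78.75.
The demand choke price is 159, so CS = (1/2)(Q*)(159 - P*) = (1/2)(13.375)(80.25) = 536.6719.

536.67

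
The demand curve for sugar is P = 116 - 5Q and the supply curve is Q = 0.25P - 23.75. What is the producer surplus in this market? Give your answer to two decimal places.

Rewriting supply in inverse form: P = 95 + 4Q.
Set 116 - 5Q = 95 + 4Q, which gives 21 = 9Q, so Q* = 2.3333 and P* = 116 - 5(2.3333) = 104.3333.
Producer surplus is the triangle above supply below P*: (1/2)(2.3333)(104.3333 - 95) = (1/2)(2.3333)(9.3333) = 10.8889.

10.89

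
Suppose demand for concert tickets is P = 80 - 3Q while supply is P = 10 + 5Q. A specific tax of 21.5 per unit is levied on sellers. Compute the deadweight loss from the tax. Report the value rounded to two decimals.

Pre-tax equilibrium: 80 - 3Q = 10 + 5Q gives Q* = 8.75, P* = 53.75.
A tax on sellers shifts supply up by 21.5: 80 - 3Q = 10 + 5Q + 21.5, so Q_t = 6.0625. Buyers pay P_b = 61.8125; sellers receive P_s = P_b - 21.5 = 40.3125.
The welfare triangle lost has base Q* - Q_t = 2.6875 and height t = 21.5, so DWL = (1/2)(2.6875)(21.5) = 28.8906.

28.89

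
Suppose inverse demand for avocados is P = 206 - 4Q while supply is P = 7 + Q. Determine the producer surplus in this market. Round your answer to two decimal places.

792.02

Setting demand equal to supply, 199 = 5Q, so Q* = 39.8 and P* = 46.8.
Producer surplus is the triangle above supply below P*: (1/2)(39.8)(46.8 - 7) = (1/2)(39.8)(39.8) = 792.02.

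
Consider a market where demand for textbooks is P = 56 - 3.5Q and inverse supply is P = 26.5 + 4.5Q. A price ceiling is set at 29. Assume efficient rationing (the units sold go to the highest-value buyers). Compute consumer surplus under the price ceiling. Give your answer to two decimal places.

Free-market equilibrium: 56 - 3.5Q = 26.5 + 4.5Q gives Q* = 3.6875, P* = 43.0938.
At P = 29, sellers supply (29 - 26.5)/4.5 = 0.5556 while buyers want more, so the quantity traded is 0.5556 at price 29.
The demand price at Q = 0.5556 is 54.0556. CS is the trapezoid between demand and 29 over [0, 0.5556]: (1/2)[(56 - 29) + (54.0556 - 29)](0.5556) = 14.4599.

14.46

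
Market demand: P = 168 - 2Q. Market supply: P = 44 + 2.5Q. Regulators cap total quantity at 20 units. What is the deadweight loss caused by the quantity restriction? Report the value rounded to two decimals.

128.44

Unrestricted equilibrium: Q* = (168 - 44)/(2 + 2.5) = 27.5556.
At Q = 20 the demand price is 168 - 2(20) = 128 and the supply price is 44 + 2.5(20) = 94.
DWL = (1/2)(gap between curves at 20) x (Q* - 20) = (1/2)(34)(7.5556) = 128.4444.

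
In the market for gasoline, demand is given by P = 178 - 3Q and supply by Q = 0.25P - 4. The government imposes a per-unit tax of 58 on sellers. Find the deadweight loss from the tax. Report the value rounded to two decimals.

240.29

Rewriting supply in inverse form: P = 16 + 4Q.
Pre-tax equilibrium: 178 - 3Q = 16 + 4Q gives Q* = 23.1429, P* = 108.5714.
With the tax, sellers need 58 more per unit: 178 - 3Q = 16 + 4Q + 58, so Q_t = 14.8571. Buyers pay P_b = 133.4286; sellers receive P_s = P_b - 58 = 75.4286.
The welfare triangle lost has base Q* - Q_t = 8.2857 and height t = 58, so DWL = (1/2)(8.2857)(58) = 240.2857.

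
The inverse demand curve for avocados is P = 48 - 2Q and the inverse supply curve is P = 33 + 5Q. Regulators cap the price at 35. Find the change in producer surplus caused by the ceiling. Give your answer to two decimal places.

-11.08

Free-market equilibrium: 48 - 2Q = 33 + 5Q gives Q* = 2.1429, P* = 43.7143.
At P = 35, sellers supply (35 - 33)/5 = 0.4 while buyers want more, so the quantity traded is 0.4 at price 35.
PS goes from (1/2)(2.1429)(10.7143) = 11.4796 to 0.4 (computed as (35 - 33)(0.4) - (1/2)(5)(0.4)^2), a change of -11.0796.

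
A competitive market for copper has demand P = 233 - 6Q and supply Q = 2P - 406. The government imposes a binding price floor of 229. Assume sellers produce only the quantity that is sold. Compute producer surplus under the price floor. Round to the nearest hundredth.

Rewriting supply in inverse form: P = 203 + 0.5Q.
Free-market equilibrium: 233 - 6Q = 203 + 0.5Q gives Q* = 4.6154, P* = 205.3077.
At P = 229, buyers demand (233 - 229)/6 = 0.6667 while sellers would supply more, so the quantity traded is 0.6667 at price 229.
The supply price at Q = 0.6667 is 203.3333. PS is the trapezoid between 229 and supply over [0, 0.6667]: (1/2)[(229 - 203) + (229 - 203.3333)](0.6667) = 17.2222.

17.22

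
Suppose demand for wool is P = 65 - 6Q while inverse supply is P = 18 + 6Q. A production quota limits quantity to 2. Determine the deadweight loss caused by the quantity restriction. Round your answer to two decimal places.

22.04

Unrestricted equilibrium: Q* = (65 - 18)/(6 + 6) = 3.9167.
At Q = 2 the demand price is 65 - 6(2) = 53 and the supply price is 18 + 6(2) = 30.
Deadweight loss is the triangle between the curves from 2 to 3.9167: (1/2)(53 - 30)(3.9167 - 2) = 22.0417.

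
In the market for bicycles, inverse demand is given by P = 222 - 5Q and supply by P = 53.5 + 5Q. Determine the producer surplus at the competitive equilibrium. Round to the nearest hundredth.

Set 222 - 5Q = 53.5 + 5Q, which gives 168.5 = 10Q, so Q* = 16.85 and P* = 222 - 5(16.85) = 137.75.
The supply curve's price intercept is 53.5, so PS = (1/2)(Q*)(P* - 53.5) = (1/2)(16.85)(84.25) = 709.8062.

709.81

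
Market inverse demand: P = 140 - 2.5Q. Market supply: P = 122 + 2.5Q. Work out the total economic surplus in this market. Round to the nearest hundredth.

Setting demand equal to supply, 18 = 5Q, so Q* = 3.6 and P* = 131.
CS = (1/2)(3.6)(9) = 16.2 and PS = (1/2)(3.6)(9) = 16.2, so total surplus = 32.4.

32.40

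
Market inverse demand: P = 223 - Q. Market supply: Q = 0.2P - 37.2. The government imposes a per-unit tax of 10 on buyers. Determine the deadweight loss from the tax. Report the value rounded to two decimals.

8.33

Rewriting supply in inverse form: P = 186 + 5Q.
Without the tax, 223 - Q = 186 + 5Q so Q* = 6.1667 and P* = 216.8333.
A tax on buyers shifts demand down by 10: (223 - 10) - Q = 186 + 5Q, so Q_t = 4.5. Buyers pay P_b = 218.5; sellers receive P_s = P_b - 10 = 208.5.
The welfare triangle lost has base Q* - Q_t = 1.6667 and height t = 10, so DWL = (1/2)(1.6667)(10) = 8.3333.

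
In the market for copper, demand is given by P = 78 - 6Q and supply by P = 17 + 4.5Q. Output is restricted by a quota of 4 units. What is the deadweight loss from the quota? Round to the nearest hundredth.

17.19

Unrestricted equilibrium: Q* = (78 - 17)/(6 + 4.5) = 5.8095.
At Q = 4 the demand price is 78 - 6(4) = 54 and the supply price is 17 + 4.5(4) = 35.
Deadweight loss is the triangle between the curves from 4 to 5.8095: (1/2)(54 - 35)(5.8095 - 4) = 17.1905.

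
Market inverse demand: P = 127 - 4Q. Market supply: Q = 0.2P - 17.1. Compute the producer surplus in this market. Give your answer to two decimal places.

53.16

Rewriting supply in inverse form: P = 85.5 + 5Q.
Equilibrium: 127 - 4Q = 85.5 + 5Q, so Q* = 4.6111 and P* = 108.5556.
PS is the area between P* and the supply curve from 0 to Q*: (1/2)(4.6111)(23.0556) = 53.1559.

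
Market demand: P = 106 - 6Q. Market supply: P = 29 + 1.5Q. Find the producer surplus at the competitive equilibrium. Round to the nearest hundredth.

Setting demand equal to supply, 77 = 7.5Q, so Q* = 10.2667 and P* = 44.4.
The supply curve's price intercept is 29, so PS = (1/2)(Q*)(P* - 29) = (1/2)(10.2667)(15.4) = 79.0533.

79.05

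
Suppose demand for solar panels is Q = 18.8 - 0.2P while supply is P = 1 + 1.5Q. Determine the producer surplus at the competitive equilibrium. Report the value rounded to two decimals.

153.53

Rewriting demand in inverse form: P = 94 - 5Q.
Setting demand equal to supply, 93 = 6.5Q, so Q* = 14.3077 and P* = 22.4615.
PS is the area between P* and the supply curve from 0 to Q*: (1/2)(14.3077)(21.4615) = 153.5325.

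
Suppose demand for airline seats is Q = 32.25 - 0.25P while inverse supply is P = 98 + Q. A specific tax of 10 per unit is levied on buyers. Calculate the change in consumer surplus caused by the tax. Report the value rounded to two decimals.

Rewriting demand in inverse form: P = 129 - 4Q.
Without the tax, 129 - 4Q = 98 + Q so Q* = 6.2 and P* = 104.2.
A tax on buyers shifts demand down by 10: (129 - 10) - 4Q = 98 + Q, so Q_t = 4.2. Buyers pay P_b = 112.2; sellers receive P_s = P_b - 10 = 102.2.
CS falls from (1/2)(6.2)(24.8) = 76.88 to (1/2)(4.2)(16.8) = 35.28, a change of -41.6.

-41.60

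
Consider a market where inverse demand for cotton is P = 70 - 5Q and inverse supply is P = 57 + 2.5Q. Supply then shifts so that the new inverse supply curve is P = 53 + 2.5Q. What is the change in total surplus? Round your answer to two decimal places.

8.00

Initial equilibrium: Q_0 = 1.7333, P_0 = 61.3333; CS_0 = (1/2)(1.7333)(8.6667) = 7.5111, PS_0 = (1/2)(1.7333)(4.3333) = 3.7556.
New equilibrium: 70 - 5Q = 53 + 2.5Q gives Q_1 = 2.2667, P_1 = 58.6667; CS_1 = 12.8444, PS_1 = 6.4222.
Change in total surplus = (12.8444 + 6.4222) - (7.5111 + 3.7556) = 8.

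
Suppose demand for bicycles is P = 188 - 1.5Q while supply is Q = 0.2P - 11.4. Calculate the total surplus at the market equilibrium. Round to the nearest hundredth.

1320.08

Rewriting supply in inverse form: P = 57 + 5Q.
Setting demand equal to supply, 131 = 6.5Q, so Q* = 20.1538 and P* = 157.7692.
Total surplus is the full triangle between the curves from 0 to Q*: (1/2)(20.1538)(188 - 57) = 1320.0769.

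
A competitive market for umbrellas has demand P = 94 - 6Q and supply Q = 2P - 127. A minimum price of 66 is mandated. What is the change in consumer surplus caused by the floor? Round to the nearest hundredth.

Rewriting supply in inverse form: P = 63.5 + 0.5Q.
Free-market equilibrium: 94 - 6Q = 63.5 + 0.5Q gives Q* = 4.6923, P* = 65.8462.
At P = 66, buyers demand (94 - 66)/6 = 4.6667 while sellers would supply more, so the quantity traded is 4.6667 at price 66.
CS goes from (1/2)(4.6923)(28.1538) = 66.0533 to 65.3333 (computed as (94 - 66)(4.6667) - (1/2)(6)(4.6667)^2), a change of -0.7199.

-0.72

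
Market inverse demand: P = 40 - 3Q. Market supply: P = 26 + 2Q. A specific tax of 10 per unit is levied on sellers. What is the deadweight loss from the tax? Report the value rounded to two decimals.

Without the tax, 40 - 3Q = 26 + 2Q so Q* = 2.8 and P* = 31.6.
A tax on sellers shifts supply up by 10: 40 - 3Q = 26 + 2Q + 10, so Q_t = 0.8. Buyers pay P_b = 37.6; sellers receive P_s = P_b - 10 = 27.6.
Deadweight loss is the triangle between the curves from Q_t to Q*: (1/2)(2.8 - 0.8)(10) = 10.

10.00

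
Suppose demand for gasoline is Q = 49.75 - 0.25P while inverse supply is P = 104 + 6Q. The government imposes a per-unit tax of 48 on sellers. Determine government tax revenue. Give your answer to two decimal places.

Rewriting demand in inverse form: P = 199 - 4Q.
Without the tax, 199 - 4Q = 104 + 6Q so Q* = 9.5 and P* = 161.
With the tax, sellers need 48 more per unit: 199 - 4Q = 104 + 6Q + 48, so Q_t = 4.7. Buyers pay P_b = 180.2; sellers receive P_s = P_b - 48 = 132.2.
Tax revenue = t x Q_t = 48 x 4.7 = 225.6.

225.60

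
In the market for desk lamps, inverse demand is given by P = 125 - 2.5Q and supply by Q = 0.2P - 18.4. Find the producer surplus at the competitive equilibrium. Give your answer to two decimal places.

Rewriting supply in inverse form: P = 92 + 5Q.
Equilibrium: 125 - 2.5Q = 92 + 5Q, so Q* = 4.4 and P* = 114.
PS is the area between P* and the supply curve from 0 to Q*: (1/2)(4.4)(22) = 48.4.

48.40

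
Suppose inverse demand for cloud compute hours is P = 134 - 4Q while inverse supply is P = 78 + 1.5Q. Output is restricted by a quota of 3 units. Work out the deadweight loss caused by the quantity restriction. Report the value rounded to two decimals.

141.84

Without the quota, 134 - 4Q = 78 + 1.5Q gives Q* = 10.1818.
At Q = 3 the demand price is 134 - 4(3) = 122 and the supply price is 78 + 1.5(3) = 82.5.
DWL = (1/2)(gap between curves at 3) x (Q* - 3) = (1/2)(39.5)(7.1818) = 141.8409.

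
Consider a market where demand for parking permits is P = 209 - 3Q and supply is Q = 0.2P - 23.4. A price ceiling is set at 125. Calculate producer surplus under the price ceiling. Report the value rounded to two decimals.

Rewriting supply in inverse form: P = 117 + 5Q.
Without the control, 209 - 3Q = 117 + 5Q so Q* = 11.5 and P* = 174.5.
At P = 125, sellers supply (125 - 117)/5 = 1.6 while buyers want more, so the quantity traded is 1.6 at price 125.
PS is the triangle above supply below 125: (1/2)(1.6)(125 - 117) = 6.4.

6.40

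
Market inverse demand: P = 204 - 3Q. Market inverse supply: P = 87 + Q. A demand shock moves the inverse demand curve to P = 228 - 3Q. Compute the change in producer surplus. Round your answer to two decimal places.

Initial equilibrium: Q_0 = 29.25, P_0 = 116.25; CS_0 = (1/2)(29.25)(87.75) = 1283.3438, PS_0 = (1/2)(29.25)(29.25) = 427.7812.
New equilibrium: 228 - 3Q = 87 + Q gives Q_1 = 35.25, P_1 = 122.25; CS_1 = 1863.8438, PS_1 = 621.2812.
Change in producer surplus = 621.2812 - 427.7812 = 193.5.

193.50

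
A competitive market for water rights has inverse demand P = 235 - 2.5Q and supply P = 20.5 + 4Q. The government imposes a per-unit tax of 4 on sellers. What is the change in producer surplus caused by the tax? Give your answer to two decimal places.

-80.47

Pre-tax equilibrium: 235 - 2.5Q = 20.5 + 4Q gives Q* = 33, P* = 152.5.
With the tax, sellers need 4 more per unit: 235 - 2.5Q = 20.5 + 4Q + 4, so Q_t = 32.3846. Buyers pay P_b = 154.0385; sellers receive P_s = P_b - 4 = 150.0385.
PS falls from (1/2)(33)(132) = 2178 to (1/2)(32.3846)(129.5385) = 2097.5266, a change of -80.4734.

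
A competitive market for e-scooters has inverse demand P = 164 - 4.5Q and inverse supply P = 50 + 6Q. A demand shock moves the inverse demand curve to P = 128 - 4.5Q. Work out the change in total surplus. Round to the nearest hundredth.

Initial equilibrium: Q_0 = 10.8571, P_0 = 115.1429; CS_0 = (1/2)(10.8571)(48.8571) = 265.2245, PS_0 = (1/2)(10.8571)(65.1429) = 353.6327.
New equilibrium: 128 - 4.5Q = 50 + 6Q gives Q_1 = 7.4286, P_1 = 94.5714; CS_1 = 124.1633, PS_1 = 165.551.
Change in total surplus = (124.1633 + 165.551) - (265.2245 + 353.6327) = -329.1429.

-329.14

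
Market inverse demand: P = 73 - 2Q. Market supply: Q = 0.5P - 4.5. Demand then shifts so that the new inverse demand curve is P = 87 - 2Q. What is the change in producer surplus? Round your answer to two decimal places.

124.25

Rewriting supply in inverse form: P = 9 + 2Q.
Initial equilibrium: Q_0 = 16, P_0 = 41; CS_0 = (1/2)(16)(32) = 256, PS_0 = (1/2)(16)(32) = 256.
New equilibrium: 87 - 2Q = 9 + 2Q gives Q_1 = 19.5, P_1 = 48; CS_1 = 380.25, PS_1 = 380.25.
Change in producer surplus = 380.25 - 256 = 124.25.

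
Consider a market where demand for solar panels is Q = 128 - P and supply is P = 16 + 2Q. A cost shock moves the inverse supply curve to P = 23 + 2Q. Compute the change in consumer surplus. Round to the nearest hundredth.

Rewriting demand in inverse form: P = 128 - Q.
Initial equilibrium: Q_0 = 37.3333, P_0 = 90.6667; CS_0 = (1/2)(37.3333)(37.3333) = 696.8889, PS_0 = (1/2)(37.3333)(74.6667) = 1393.7778.
New equilibrium: 128 - Q = 23 + 2Q gives Q_1 = 35, P_1 = 93; CS_1 = 612.5, PS_1 = 1225.
Change in consumer surplus = 612.5 - 696.8889 = -84.3889.

-84.39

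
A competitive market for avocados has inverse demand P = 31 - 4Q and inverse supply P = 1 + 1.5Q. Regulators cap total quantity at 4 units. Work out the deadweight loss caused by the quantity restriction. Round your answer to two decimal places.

Unrestricted equilibrium: Q* = (31 - 1)/(4 + 1.5) = 5.4545.
At Q = 4 the demand price is 31 - 4(4) = 15 and the supply price is 1 + 1.5(4) = 7.
Deadweight loss is the triangle between the curves from 4 to 5.4545: (1/2)(15 - 7)(5.4545 - 4) = 5.8182.

5.82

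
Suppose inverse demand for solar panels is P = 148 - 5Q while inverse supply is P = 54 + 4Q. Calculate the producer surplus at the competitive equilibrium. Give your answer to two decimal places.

218.17

Set 148 - 5Q = 54 + 4Q, which gives 94 = 9Q, so Q* = 10.4444 and P* = 148 - 5(10.4444) = 95.7778.
PS is the area between P* and the supply curve from 0 to Q*: (1/2)(10.4444)(41.7778) = 218.1728.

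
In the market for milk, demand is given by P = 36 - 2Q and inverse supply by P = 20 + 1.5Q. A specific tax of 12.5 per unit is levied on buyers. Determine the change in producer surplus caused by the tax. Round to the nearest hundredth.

Pre-tax equilibrium: 36 - 2Q = 20 + 1.5Q gives Q* = 4.5714, P* = 26.8571.
A tax on buyers shifts demand down by 12.5: (36 - 12.5) - 2Q = 20 + 1.5Q, so Q_t = 1. Buyers pay P_b = 34; sellers receive P_s = P_b - 12.5 = 21.5.
PS falls from (1/2)(4.5714)(6.8571) = 15.6735 to (1/2)(1)(1.5) = 0.75, a change of -14.9235.

-14.92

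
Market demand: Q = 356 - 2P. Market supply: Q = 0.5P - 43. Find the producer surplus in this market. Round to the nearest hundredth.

1354.24

Rewriting demand in inverse form: P = 178 - 0.5Q.
Rewriting supply in inverse form: P = 86 + 2Q.
Setting demand equal to supply, 92 = 2.5Q, so Q* = 36.8 and P* = 159.6.
The supply curve's price intercept is 86, so PS = (1/2)(Q*)(P* - 86) = (1/2)(36.8)(73.6) = 1354.24.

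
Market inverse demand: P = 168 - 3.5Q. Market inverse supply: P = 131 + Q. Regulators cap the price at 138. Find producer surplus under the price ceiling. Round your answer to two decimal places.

Without the control, 168 - 3.5Q = 131 + Q so Q* = 8.2222 and P* = 139.2222.
At the ceiling price 138, quantity supplied is (138 - 131)/1 = 7; supply is the short side, so Q = 7 trades at P = 138.
PS is the triangle above supply below 138: (1/2)(7)(138 - 131) = 24.5.

24.50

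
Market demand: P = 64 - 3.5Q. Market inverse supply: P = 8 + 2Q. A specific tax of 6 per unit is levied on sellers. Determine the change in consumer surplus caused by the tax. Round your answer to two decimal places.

-36.79

Without the tax, 64 - 3.5Q = 8 + 2Q so Q* = 10.1818 and P* = 28.3636.
With the tax, sellers need 6 more per unit: 64 - 3.5Q = 8 + 2Q + 6, so Q_t = 9.0909. Buyers pay P_b = 32.1818; sellers receive P_s = P_b - 6 = 26.1818.
CS falls from (1/2)(10.1818)(35.6364) = 181.4215 to (1/2)(9.0909)(31.8182) = 144.6281, a change of -36.7934.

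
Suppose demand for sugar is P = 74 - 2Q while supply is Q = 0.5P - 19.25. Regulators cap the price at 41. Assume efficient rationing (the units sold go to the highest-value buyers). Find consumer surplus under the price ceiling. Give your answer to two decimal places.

Rewriting supply in inverse form: P = 38.5 + 2Q.
Free-market equilibrium: 74 - 2Q = 38.5 + 2Q gives Q* = 8.875, P* = 56.25.
At P = 41, sellers supply (41 - 38.5)/2 = 1.25 while buyers want more, so the quantity traded is 1.25 at price 41.
The demand price at Q = 1.25 is 71.5. CS is the trapezoid between demand and 41 over [0, 1.25]: (1/2)[(74 - 41) + (71.5 - 41)](1.25) = 39.6875.

39.69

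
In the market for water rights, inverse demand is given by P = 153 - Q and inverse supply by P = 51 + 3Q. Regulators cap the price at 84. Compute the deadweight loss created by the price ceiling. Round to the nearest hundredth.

Without the control, 153 - Q = 51 + 3Q so Q* = 25.5 and P* = 127.5.
At the ceiling price 84, quantity supplied is (84 - 51)/3 = 11; supply is the short side, so Q = 11 trades at P = 84.
The lost-trades triangle has base Q* - 11 = 14.5 and height equal to the gap between the curves at Q = 11, which is 142 - 84 = 58. DWL = (1/2)(14.5)(58) = 420.5.

420.50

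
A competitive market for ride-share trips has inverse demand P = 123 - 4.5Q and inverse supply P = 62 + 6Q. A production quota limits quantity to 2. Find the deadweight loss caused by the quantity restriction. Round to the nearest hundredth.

Without the quota, 123 - 4.5Q = 62 + 6Q gives Q* = 5.8095.
At Q = 2 the demand price is 123 - 4.5(2) = 114 and the supply price is 62 + 6(2) = 74.
Deadweight loss is the triangle between the curves from 2 to 5.8095: (1/2)(114 - 74)(5.8095 - 2) = 76.1905.

76.19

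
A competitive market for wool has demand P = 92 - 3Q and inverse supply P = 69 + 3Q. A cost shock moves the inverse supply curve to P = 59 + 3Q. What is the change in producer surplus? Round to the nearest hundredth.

23.33

Initial equilibrium: Q_0 = 3.8333, P_0 = 80.5; CS_0 = (1/2)(3.8333)(11.5) = 22.0417, PS_0 = (1/2)(3.8333)(11.5) = 22.0417.
New equilibrium: 92 - 3Q = 59 + 3Q gives Q_1 = 5.5, P_1 = 75.5; CS_1 = 45.375, PS_1 = 45.375.
Change in producer surplus = 45.375 - 22.0417 = 23.3333.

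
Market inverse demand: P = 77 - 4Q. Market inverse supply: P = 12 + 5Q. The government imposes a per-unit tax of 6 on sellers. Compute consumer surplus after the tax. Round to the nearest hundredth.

85.95

Without the tax, 77 - 4Q = 12 + 5Q so Q* = 7.2222 and P* = 48.1111.
With the tax, sellers need 6 more per unit: 77 - 4Q = 12 + 5Q + 6, so Q_t = 6.5556. Buyers pay P_b = 50.7778; sellers receive P_s = P_b - 6 = 44.7778.
Consumer surplus is the triangle under demand above P_b: (1/2)(6.5556)(77 - 50.7778) = 85.9506.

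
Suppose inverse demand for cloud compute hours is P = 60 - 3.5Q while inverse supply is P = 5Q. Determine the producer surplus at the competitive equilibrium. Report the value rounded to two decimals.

Setting demand equal to supply, 60 = 8.5Q, so Q* = 7.0588 and P* = 35.2941.
The supply curve's price intercept is 0, so PS = (1/2)(Q*)(P* - 0) = (1/2)(7.0588)(35.2941) = 124.5675.

124.57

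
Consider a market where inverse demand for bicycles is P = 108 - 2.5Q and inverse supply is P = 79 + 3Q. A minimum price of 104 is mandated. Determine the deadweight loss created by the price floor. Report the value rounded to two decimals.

Without the control, 108 - 2.5Q = 79 + 3Q so Q* = 5.2727 and P* = 94.8182.
At P = 104, buyers demand (108 - 104)/2.5 = 1.6 while sellers would supply more, so the quantity traded is 1.6 at price 104.
The lost-trades triangle has base Q* - 1.6 = 3.6727 and height equal to the gap between the curves at Q = 1.6, which is 104 - 83.8 = 20.2. DWL = (1/2)(3.6727)(20.2) = 37.0945.

37.09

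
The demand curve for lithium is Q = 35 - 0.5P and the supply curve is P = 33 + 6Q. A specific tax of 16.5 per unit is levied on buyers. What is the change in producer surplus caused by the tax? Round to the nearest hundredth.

Rewriting demand in inverse form: P = 70 - 2Q.
Pre-tax equilibrium: 70 - 2Q = 33 + 6Q gives Q* = 4.625, P* = 60.75.
With the tax, buyers' net willingness to pay falls by 16.5: (70 - 16.5) - 2Q = 33 + 6Q, so Q_t = 2.5625. Buyers pay P_b = 64.875; sellers receive P_s = P_b - 16.5 = 48.375.
PS falls from (1/2)(4.625)(27.75) = 64.1719 to (1/2)(2.5625)(15.375) = 19.6992, a change of -44.4727.

-44.47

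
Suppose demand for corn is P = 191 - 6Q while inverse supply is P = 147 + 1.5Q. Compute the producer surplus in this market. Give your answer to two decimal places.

25.81

Set 191 - 6Q = 147 + 1.5Q, which gives 44 = 7.5Q, so Q* = 5.8667 and P* = 191 - 6(5.8667) = 155.8.
Producer surplus is the triangle above supply below P*: (1/2)(5.8667)(155.8 - 147) = (1/2)(5.8667)(8.8) = 25.8133.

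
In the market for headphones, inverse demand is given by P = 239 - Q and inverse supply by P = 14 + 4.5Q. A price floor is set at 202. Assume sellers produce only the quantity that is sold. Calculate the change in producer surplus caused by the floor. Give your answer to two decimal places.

110.25

Without the control, 239 - Q = 14 + 4.5Q so Q* = 40.9091 and P* = 198.0909.
At the floor price 202, quantity demanded is (239 - 202)/1 = 37; demand is the short side, so Q = 37 trades at P = 202.
PS goes from (1/2)(40.9091)(184.0909) = 3765.4959 to 3875.75 (computed as (202 - 14)(37) - (1/2)(4.5)(37)^2), a change of 110.2541.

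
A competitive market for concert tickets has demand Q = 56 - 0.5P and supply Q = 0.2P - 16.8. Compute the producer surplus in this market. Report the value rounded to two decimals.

Rewriting demand in inverse form: P = 112 - 2Q.
Rewriting supply in inverse form: P = 84 + 5Q.
Equilibrium: 112 - 2Q = 84 + 5Q, so Q* = 4 and P* = 104.
PS is the area between P* and the supply curve from 0 to Q*: (1/2)(4)(20) = 40.

40.00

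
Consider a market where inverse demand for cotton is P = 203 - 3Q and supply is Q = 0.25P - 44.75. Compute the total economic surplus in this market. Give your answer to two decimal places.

Rewriting supply in inverse form: P = 179 + 4Q.
Equilibrium: 203 - 3Q = 179 + 4Q, so Q* = 3.4286 and P* = 192.7143.
CS = (1/2)(3.4286)(10.2857) = 17.6327 and PS = (1/2)(3.4286)(13.7143) = 23.5102, so total surplus = 41.1429.

41.14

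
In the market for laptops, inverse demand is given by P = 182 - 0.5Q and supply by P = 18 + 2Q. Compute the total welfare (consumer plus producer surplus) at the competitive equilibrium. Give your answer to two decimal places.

Setting demand equal to supply, 164 = 2.5Q, so Q* = 65.6 and P* = 149.2.
Total surplus is the full triangle between the curves from 0 to Q*: (1/2)(65.6)(182 - 18) = 5379.2.

5379.20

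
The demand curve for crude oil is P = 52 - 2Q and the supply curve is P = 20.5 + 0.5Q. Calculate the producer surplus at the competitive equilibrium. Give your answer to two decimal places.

Setting demand equal to supply, 31.5 = 2.5Q, so Q* = 12.6 and P* = 26.8.
PS is the area between P* and the supply curve from 0 to Q*: (1/2)(12.6)(6.3) = 39.69.

39.69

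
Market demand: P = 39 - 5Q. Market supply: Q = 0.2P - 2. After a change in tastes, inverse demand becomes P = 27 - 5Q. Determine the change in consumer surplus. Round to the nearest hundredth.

Rewriting supply in inverse form: P = 10 + 5Q.
Initial equilibrium: Q_0 = 2.9, P_0 = 24.5; CS_0 = (1/2)(2.9)(14.5) = 21.025, PS_0 = (1/2)(2.9)(14.5) = 21.025.
New equilibrium: 27 - 5Q = 10 + 5Q gives Q_1 = 1.7, P_1 = 18.5; CS_1 = 7.225, PS_1 = 7.225.
Change in consumer surplus = 7.225 - 21.025 = -13.8.

-13.80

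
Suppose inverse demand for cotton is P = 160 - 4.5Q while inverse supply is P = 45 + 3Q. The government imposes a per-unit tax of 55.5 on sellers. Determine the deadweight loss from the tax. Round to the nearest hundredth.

Pre-tax equilibrium: 160 - 4.5Q = 45 + 3Q gives Q* = 15.3333, P* = 91.
With the tax, sellers need 55.5 more per unit: 160 - 4.5Q = 45 + 3Q + 55.5, so Q_t = 7.9333. Buyers pay P_b = 124.3; sellers receive P_s = P_b - 55.5 = 68.8.
The welfare triangle lost has base Q* - Q_t = 7.4 and height t = 55.5, so DWL = (1/2)(7.4)(55.5) = 205.35.

205.35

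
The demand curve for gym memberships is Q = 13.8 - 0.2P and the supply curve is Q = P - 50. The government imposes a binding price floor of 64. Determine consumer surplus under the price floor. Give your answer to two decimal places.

Rewriting demand in inverse form: P = 69 - 5Q.
Rewriting supply in inverse form: P = 50 + Q.
Free-market equilibrium: 69 - 5Q = 50 + Q gives Q* = 3.1667, P* = 53.1667.
At the floor price 64, quantity demanded is (69 - 64)/5 = 1; demand is the short side, so Q = 1 trades at P = 64.
CS is the triangle under demand above 64: (1/2)(1)(69 - 64) = 2.5.

2.50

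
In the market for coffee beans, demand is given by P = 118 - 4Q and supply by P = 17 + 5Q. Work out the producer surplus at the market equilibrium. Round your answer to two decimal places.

Equilibrium: 118 - 4Q = 17 + 5Q, so Q* = 11.2222 and P* = 73.1111.
PS is the area between P* and the supply curve from 0 to Q*: (1/2)(11.2222)(56.1111) = 314.8457.

314.85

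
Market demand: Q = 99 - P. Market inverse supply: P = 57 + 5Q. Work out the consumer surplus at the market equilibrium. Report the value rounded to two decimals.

24.50

Rewriting demand in inverse form: P = 99 - Q.
Equilibrium: 99 - Q = 57 + 5Q, so Q* = 7 and P* = 92.
CS is the area between the demand curve and P* from 0 to Q*: (1/2)(7)(7) = 24.5.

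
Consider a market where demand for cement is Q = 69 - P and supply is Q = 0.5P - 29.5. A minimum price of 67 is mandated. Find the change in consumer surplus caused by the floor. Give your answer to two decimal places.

-3.56

Rewriting demand in inverse form: P = 69 - Q.
Rewriting supply in inverse form: P = 59 + 2Q.
Without the control, 69 - Q = 59 + 2Q so Q* = 3.3333 and P* = 65.6667.
At the floor price 67, quantity demanded is (69 - 67)/1 = 2; demand is the short side, so Q = 2 trades at P = 67.
CS goes from (1/2)(3.3333)(3.3333) = 5.5556 to 2 (computed as (69 - 67)(2) - (1/2)(1)(2)^2), a change of -3.5556.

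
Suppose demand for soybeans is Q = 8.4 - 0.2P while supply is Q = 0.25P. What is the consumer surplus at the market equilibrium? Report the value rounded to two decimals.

54.44

Rewriting demand in inverse form: P = 42 - 5Q.
Rewriting supply in inverse form: P = 4Q.
Equilibrium: 42 - 5Q = 4Q, so Q* = 4.6667 and P* = 18.6667.
The demand choke price is 42, so CS = (1/2)(Q*)(42 - P*) = (1/2)(4.6667)(23.3333) = 54.4444.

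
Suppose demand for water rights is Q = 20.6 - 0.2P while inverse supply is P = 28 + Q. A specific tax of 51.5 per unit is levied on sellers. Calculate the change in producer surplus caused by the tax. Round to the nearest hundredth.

-70.45

Rewriting demand in inverse form: P = 103 - 5Q.
Pre-tax equilibrium: 103 - 5Q = 28 + Q gives Q* = 12.5, P* = 40.5.
With the tax, sellers need 51.5 more per unit: 103 - 5Q = 28 + Q + 51.5, so Q_t = 3.9167. Buyers pay P_b = 83.4167; sellers receive P_s = P_b - 51.5 = 31.9167.
Producers lose the trapezoid between P_s and P* out to Q_t plus the triangle from Q_t to Q*: change in PS = 7.6701 - 78.125 = -70.4549.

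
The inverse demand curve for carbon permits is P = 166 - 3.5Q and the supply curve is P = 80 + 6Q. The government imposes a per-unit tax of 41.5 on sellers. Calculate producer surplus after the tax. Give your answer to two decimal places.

65.83

Pre-tax equilibrium: 166 - 3.5Q = 80 + 6Q gives Q* = 9.0526, P* = 134.3158.
A tax on sellers shifts supply up by 41.5: 166 - 3.5Q = 80 + 6Q + 41.5, so Q_t = 4.6842. Buyers pay P_b = 149.6053; sellers receive P_s = P_b - 41.5 = 108.1053.
Producer surplus is the triangle above supply below P_s: (1/2)(4.6842)(108.1053 - 80) = 65.8255.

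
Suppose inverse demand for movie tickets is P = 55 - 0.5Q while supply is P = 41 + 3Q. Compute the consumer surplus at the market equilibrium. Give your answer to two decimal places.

Equilibrium: 55 - 0.5Q = 41 + 3Q, so Q* = 4 and P* = 53.
Consumer surplus is the triangle under demand above P*: (1/2)(4)(55 - 53) = (1/2)(4)(2) = 4.

4.00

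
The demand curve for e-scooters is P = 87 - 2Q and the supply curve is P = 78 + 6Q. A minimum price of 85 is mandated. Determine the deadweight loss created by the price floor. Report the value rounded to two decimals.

Free-market equilibrium: 87 - 2Q = 78 + 6Q gives Q* = 1.125, P* = 84.75.
At the floor price 85, quantity demanded is (87 - 85)/2 = 1; demand is the short side, so Q = 1 trades at P = 85.
At Q = 1 the demand price is 85 and the supply price is 84. Deadweight loss is the triangle between the curves from 1 to 1.125: (1/2)(85 - 84)(1.125 - 1) = 0.0625.

0.06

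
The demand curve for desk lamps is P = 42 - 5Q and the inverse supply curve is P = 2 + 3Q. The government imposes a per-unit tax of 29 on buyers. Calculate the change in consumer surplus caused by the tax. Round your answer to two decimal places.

Pre-tax equilibrium: 42 - 5Q = 2 + 3Q gives Q* = 5, P* = 17.
With the tax, buyers' net willingness to pay falls by 29: (42 - 29) - 5Q = 2 + 3Q, so Q_t = 1.375. Buyers pay P_b = 35.125; sellers receive P_s = P_b - 29 = 6.125.
CS falls from (1/2)(5)(25) = 62.5 to (1/2)(1.375)(6.875) = 4.7266, a change of -57.7734.

-57.77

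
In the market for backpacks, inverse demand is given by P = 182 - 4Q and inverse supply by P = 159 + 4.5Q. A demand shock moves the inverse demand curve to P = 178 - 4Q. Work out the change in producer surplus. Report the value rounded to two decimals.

-5.23

Initial equilibrium: Q_0 = 2.7059, P_0 = 171.1765; CS_0 = (1/2)(2.7059)(10.8235) = 14.6436, PS_0 = (1/2)(2.7059)(12.1765) = 16.474.
New equilibrium: 178 - 4Q = 159 + 4.5Q gives Q_1 = 2.2353, P_1 = 169.0588; CS_1 = 9.9931, PS_1 = 11.2422.
Change in producer surplus = 11.2422 - 16.474 = -5.2318.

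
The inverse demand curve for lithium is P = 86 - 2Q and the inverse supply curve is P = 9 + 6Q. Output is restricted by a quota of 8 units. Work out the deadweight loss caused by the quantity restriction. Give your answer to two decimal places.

Without the quota, 86 - 2Q = 9 + 6Q gives Q* = 9.625.
At Q = 8 the demand price is 86 - 2(8) = 70 and the supply price is 9 + 6(8) = 57.
Deadweight loss is the triangle between the curves from 8 to 9.625: (1/2)(70 - 57)(9.625 - 8) = 10.5625.

10.56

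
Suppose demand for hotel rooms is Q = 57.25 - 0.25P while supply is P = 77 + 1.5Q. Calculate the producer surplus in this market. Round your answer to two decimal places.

572.83

Rewriting demand in inverse form: P = 229 - 4Q.
Set 229 - 4Q = 77 + 1.5Q, which gives 152 = 5.5Q, so Q* = 27.6364 and P* = 229 - 4(27.6364) = 118.4545.
PS is the area between P* and the supply curve from 0 to Q*: (1/2)(27.6364)(41.4545) = 572.8264.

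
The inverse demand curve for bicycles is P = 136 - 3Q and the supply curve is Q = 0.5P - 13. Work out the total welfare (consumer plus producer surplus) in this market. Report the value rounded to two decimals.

Rewriting supply in inverse form: P = 26 + 2Q.
Setting demand equal to supply, 110 = 5Q, so Q* = 22 and P* = 70.
CS = (1/2)(22)(66) = 726 and PS = (1/2)(22)(44) = 484, so total surplus = 1210.

1210.00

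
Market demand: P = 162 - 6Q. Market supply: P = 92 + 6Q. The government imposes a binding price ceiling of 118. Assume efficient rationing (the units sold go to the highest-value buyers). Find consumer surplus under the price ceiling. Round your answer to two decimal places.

Without the control, 162 - 6Q = 92 + 6Q so Q* = 5.8333 and P* = 127.
At the ceiling price 118, quantity supplied is (118 - 92)/6 = 4.3333; supply is the short side, so Q = 4.3333 trades at P = 118.
The demand price at Q = 4.3333 is 136. CS is the trapezoid between demand and 118 over [0, 4.3333]: (1/2)[(162 - 118) + (136 - 118)](4.3333) = 134.3333.

134.33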